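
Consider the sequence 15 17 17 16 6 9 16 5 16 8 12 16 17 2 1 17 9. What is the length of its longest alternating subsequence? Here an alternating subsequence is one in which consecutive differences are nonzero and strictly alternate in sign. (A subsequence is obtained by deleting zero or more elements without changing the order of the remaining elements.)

Track the best alternating length ending on an up-step vs a down-step at each position: up/down = 1/1, 2/1, 2/1, 2/3, 1/3, 4/3, 4/3, 1/5, 6/3, 6/7, 8/7, 8/3, 8/1, 1/9, 1/9, 10/1, 10/11.
The maximum over both is 11; one such subsequence is 15, 17, 6, 9, 5, 16, 8, 12, 2, 17, 9.

11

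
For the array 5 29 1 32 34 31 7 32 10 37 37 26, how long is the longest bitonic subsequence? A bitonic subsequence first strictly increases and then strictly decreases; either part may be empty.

One longest bitonic subsequence is 5, 29, 32, 34, 32, 26 (positions 1,2,4,5,8,12): it rises to 34 then falls. Length 6 is optimal.

6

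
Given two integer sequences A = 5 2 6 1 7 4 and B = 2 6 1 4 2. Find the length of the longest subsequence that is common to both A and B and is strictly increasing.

2

For each value that appears in both, track the longest common increasing run ending there.
The best achievable length is 2; one witness is 2, 6 (A-positions 2,3, B-positions 1,2).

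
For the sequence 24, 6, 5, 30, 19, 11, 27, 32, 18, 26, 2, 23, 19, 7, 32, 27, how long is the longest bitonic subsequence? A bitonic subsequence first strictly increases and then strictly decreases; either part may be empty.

8

One longest bitonic subsequence is 6, 19, 27, 32, 26, 23, 19, 7 (positions 2,5,7,8,10,12,13,14): it rises to 32 then falls. Length 8 is optimal.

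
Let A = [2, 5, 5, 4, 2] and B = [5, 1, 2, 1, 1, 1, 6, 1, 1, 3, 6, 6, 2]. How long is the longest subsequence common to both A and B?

2

Backtracking the LCS table gives one alignment: 2 (A1,B3) → 2 (A5,B13).
So the longest common subsequence has length 2.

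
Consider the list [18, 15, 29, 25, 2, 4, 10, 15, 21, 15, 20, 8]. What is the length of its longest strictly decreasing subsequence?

5

Let dp[i] be the longest decreasing subsequence ending at position i. Then dp = [1, 2, 1, 2, 3, 3, 3, 3, 3, 4, 4, 5].
The maximum is 5; one witness is 29, 25, 21, 15, 8 at positions 3,4,9,10,12.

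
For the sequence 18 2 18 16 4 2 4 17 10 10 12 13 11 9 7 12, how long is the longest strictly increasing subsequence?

5

One longest increasing subsequence is 2, 4, 10, 12, 13 (positions 2,5,9,11,12), of length 5; no longer one exists.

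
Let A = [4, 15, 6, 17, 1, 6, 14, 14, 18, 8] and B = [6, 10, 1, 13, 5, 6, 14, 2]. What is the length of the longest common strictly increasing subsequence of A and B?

3

A longest common strictly increasing subsequence is 1, 6, 14 (length 3); it appears in order in both A and B, and no longer such subsequence exists.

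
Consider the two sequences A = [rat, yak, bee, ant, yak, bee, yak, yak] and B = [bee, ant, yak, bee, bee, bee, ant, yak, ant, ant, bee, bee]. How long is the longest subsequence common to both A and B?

Backtracking the LCS table gives one alignment: yak (A2,B3) → bee (A3,B6) → ant (A4,B7) → yak (A5,B8) → bee (A6,B12).
So the longest common subsequence has length 5.

5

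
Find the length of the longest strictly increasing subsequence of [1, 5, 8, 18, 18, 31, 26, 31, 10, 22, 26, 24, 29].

7

Scanning left to right, the best length ending at each element is: 1→1, 5→2, 8→3, 18→4, 18→4, 31→5, 26→5, 31→6, 10→4, 22→5, 26→6, 24→6, 29→7.
So the longest increasing subsequence has length 7, e.g. 1, 5, 8, 18, 22, 26, 29.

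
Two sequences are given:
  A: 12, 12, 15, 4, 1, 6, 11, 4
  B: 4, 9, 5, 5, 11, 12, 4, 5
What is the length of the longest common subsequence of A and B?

3

A longest common subsequence is 4, 11, 4 (length 3); the LCS DP confirms no longer common subsequence exists.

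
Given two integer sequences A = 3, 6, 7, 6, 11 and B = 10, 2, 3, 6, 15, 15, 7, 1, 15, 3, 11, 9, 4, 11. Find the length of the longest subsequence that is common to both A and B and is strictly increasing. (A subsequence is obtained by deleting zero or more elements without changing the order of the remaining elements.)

For each value that appears in both, track the longest common increasing run ending there.
The best achievable length is 4; one witness is 3, 6, 7, 11 (A-positions 1,2,3,5, B-positions 3,4,7,11).

4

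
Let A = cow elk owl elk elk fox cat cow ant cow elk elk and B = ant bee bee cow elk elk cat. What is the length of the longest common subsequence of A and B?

4

A longest common subsequence is cow, elk, elk, cat (length 4); the LCS DP confirms no longer common subsequence exists.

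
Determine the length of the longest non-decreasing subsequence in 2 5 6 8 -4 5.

4

Scanning left to right, the best length ending at each element is: 2→1, 5→2, 6→3, 8→4, -4→1, 5→3.
So the longest non-decreasing subsequence has length 4, e.g. 2, 5, 6, 8.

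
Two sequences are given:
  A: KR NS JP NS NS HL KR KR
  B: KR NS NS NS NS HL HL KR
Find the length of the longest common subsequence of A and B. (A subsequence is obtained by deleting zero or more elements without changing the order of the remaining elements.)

A longest common subsequence is KR, NS, NS, NS, HL, KR (length 6); the LCS DP confirms no longer common subsequence exists.

6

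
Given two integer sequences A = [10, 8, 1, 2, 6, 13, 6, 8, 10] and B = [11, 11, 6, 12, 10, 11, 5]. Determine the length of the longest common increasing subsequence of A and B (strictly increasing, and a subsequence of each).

A longest common strictly increasing subsequence is 6, 10 (length 2); it appears in order in both A and B, and no longer such subsequence exists.

2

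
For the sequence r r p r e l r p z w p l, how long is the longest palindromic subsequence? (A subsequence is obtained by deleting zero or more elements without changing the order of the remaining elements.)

One longest palindromic subsequence is lpwpl (positions 6,8,10,11,12); it reads the same forward and backward, and the interval DP gives dp[1][12] = 5.

5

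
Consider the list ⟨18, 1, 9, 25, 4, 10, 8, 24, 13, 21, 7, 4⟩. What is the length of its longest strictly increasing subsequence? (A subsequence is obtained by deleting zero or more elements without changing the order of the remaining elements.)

Let dp[i] be the longest increasing subsequence ending at position i. Then dp = [1, 1, 2, 3, 2, 3, 3, 4, 4, 5, 3, 2].
The maximum is 5; one witness is 1, 9, 10, 13, 21 at positions 2,3,6,9,10.

5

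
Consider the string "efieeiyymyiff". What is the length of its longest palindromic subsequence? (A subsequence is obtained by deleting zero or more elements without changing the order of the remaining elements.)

One longest palindromic subsequence is fiymyif (positions 2,6,7,9,10,11,13); it reads the same forward and backward, and the interval DP gives dp[1][13] = 7.

7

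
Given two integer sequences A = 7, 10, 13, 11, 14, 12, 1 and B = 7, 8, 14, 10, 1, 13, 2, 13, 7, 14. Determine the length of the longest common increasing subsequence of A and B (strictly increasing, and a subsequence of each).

4

A longest common strictly increasing subsequence is 7, 10, 13, 14 (length 4); it appears in order in both A and B, and no longer such subsequence exists.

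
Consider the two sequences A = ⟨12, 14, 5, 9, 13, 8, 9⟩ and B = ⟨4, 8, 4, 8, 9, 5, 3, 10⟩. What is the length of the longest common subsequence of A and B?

Backtracking the LCS table gives one alignment: 8 (A6,B4) → 9 (A7,B5).
So the longest common subsequence has length 2.

2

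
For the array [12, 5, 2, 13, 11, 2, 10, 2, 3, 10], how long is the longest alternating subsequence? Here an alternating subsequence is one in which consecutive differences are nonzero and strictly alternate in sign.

A longest alternating subsequence is 12, 5, 13, 2, 10, 2, 3 (positions 1,2,4,6,7,8,9); its 6 consecutive differences strictly alternate in sign, and length 7 is optimal.

7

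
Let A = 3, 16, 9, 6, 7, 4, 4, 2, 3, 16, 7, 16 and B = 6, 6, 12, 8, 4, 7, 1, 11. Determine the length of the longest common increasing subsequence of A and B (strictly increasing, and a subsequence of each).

A longest common strictly increasing subsequence is 6, 7 (length 2); it appears in order in both A and B, and no longer such subsequence exists.

2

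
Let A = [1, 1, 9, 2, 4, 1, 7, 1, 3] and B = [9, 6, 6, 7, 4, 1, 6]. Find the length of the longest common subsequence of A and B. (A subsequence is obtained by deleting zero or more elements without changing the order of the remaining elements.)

3

A longest common subsequence is 9, 4, 1 (length 3); the LCS DP confirms no longer common subsequence exists.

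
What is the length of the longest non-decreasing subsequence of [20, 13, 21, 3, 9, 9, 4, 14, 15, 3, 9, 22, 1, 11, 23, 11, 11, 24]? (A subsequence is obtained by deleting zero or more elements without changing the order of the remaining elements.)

Scanning left to right, the best length ending at each element is: 20→1, 13→1, 21→2, 3→1, 9→2, 9→3, 4→2, 14→4, 15→5, 3→2, 9→4, 22→6, 1→1, 11→5, 23→7, 11→6, 11→7, 24→8.
So the longest non-decreasing subsequence has length 8, e.g. 3, 9, 9, 14, 15, 22, 23, 24.

8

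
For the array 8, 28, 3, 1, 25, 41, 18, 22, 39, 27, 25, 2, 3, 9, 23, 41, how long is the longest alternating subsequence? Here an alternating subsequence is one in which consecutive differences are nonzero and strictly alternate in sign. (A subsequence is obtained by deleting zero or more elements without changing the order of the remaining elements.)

8

A longest alternating subsequence is 8, 28, 3, 25, 18, 22, 2, 3 (positions 1,2,3,5,7,8,12,13); its 7 consecutive differences strictly alternate in sign, and length 8 is optimal.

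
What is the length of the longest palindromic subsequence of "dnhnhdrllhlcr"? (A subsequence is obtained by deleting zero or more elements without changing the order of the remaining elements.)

5

One longest palindromic subsequence is rlhlr (positions 7,9,10,11,13); it reads the same forward and backward, and the interval DP gives dp[1][13] = 5.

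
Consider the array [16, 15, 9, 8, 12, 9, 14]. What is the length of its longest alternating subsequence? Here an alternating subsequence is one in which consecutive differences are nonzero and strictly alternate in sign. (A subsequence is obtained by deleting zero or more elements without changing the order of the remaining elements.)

5

Track the best alternating length ending on an up-step vs a down-step at each position: up/down = 1/1, 1/2, 1/2, 1/2, 3/2, 3/4, 5/2.
The maximum over both is 5; one such subsequence is 16, 9, 12, 9, 14.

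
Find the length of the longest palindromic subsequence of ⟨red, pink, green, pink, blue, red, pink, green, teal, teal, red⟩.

7

One longest palindromic subsequence is red green pink red pink green red (positions 1,3,4,6,7,8,11); it reads the same forward and backward, and the interval DP gives dp[1][11] = 7.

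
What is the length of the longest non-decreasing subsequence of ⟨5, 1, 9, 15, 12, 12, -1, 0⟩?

4

One longest non-decreasing subsequence is 5, 9, 12, 12 (positions 1,3,5,6), of length 4; no longer one exists.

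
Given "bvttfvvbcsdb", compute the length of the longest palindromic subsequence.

6

One longest palindromic subsequence is bvttvb (positions 1,2,3,4,7,12); it reads the same forward and backward, and the interval DP gives dp[1][12] = 6.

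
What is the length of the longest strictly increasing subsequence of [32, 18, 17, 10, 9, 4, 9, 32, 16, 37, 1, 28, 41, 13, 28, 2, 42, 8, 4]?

One longest increasing subsequence is 4, 9, 32, 37, 41, 42 (positions 6,7,8,10,13,17), of length 6; no longer one exists.

6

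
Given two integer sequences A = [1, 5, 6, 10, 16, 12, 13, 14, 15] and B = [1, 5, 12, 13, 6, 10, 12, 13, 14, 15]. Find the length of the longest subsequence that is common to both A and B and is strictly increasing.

8

For each value that appears in both, track the longest common increasing run ending there.
The best achievable length is 8; one witness is 1, 5, 6, 10, 12, 13, 14, 15 (A-positions 1,2,3,4,6,7,8,9, B-positions 1,2,5,6,7,8,9,10).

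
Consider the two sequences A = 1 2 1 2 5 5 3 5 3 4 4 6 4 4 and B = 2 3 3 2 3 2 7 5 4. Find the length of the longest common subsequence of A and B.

5

Backtracking the LCS table gives one alignment: 2 (A2,B1) → 2 (A4,B4) → 3 (A7,B5) → 5 (A8,B8) → 4 (A14,B9).
So the longest common subsequence has length 5.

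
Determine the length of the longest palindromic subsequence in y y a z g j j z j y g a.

7

One longest palindromic subsequence is agjzjga (positions 3,5,7,8,9,11,12); it reads the same forward and backward, and the interval DP gives dp[1][12] = 7.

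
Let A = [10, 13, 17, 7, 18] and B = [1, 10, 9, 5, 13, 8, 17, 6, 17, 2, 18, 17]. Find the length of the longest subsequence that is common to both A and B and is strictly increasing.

4

For each value that appears in both, track the longest common increasing run ending there.
The best achievable length is 4; one witness is 10, 13, 17, 18 (A-positions 1,2,3,5, B-positions 2,5,7,11).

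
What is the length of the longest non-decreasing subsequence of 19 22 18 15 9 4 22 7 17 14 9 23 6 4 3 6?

4

Let dp[i] be the longest non-decreasing subsequence ending at position i. Then dp = [1, 2, 1, 1, 1, 1, 3, 2, 3, 3, 3, 4, 2, 2, 1, 3].
The maximum is 4; one witness is 19, 22, 22, 23 at positions 1,2,7,12.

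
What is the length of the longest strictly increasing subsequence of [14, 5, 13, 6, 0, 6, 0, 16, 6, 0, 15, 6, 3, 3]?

3

Let dp[i] be the longest increasing subsequence ending at position i. Then dp = [1, 1, 2, 2, 1, 2, 1, 3, 2, 1, 3, 2, 2, 2].
The maximum is 3; one witness is 5, 13, 16 at positions 2,3,8.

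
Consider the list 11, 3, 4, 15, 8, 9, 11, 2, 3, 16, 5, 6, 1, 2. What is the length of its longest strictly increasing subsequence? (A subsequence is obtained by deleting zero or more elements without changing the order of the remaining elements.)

Let dp[i] be the longest increasing subsequence ending at position i. Then dp = [1, 1, 2, 3, 3, 4, 5, 1, 2, 6, 3, 4, 1, 2].
The maximum is 6; one witness is 3, 4, 8, 9, 11, 16 at positions 2,3,5,6,7,10.

6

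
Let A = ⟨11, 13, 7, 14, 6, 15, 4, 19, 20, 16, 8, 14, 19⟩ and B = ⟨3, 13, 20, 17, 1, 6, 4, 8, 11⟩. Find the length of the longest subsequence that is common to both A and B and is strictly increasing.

2

For each value that appears in both, track the longest common increasing run ending there.
The best achievable length is 2; one witness is 13, 20 (A-positions 2,9, B-positions 2,3).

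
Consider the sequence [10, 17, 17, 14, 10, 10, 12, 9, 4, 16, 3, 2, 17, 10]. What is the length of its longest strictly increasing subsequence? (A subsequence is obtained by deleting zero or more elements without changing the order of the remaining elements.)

Let dp[i] be the longest increasing subsequence ending at position i. Then dp = [1, 2, 2, 2, 1, 1, 2, 1, 1, 3, 1, 1, 4, 2].
The maximum is 4; one witness is 10, 14, 16, 17 at positions 1,4,10,13.

4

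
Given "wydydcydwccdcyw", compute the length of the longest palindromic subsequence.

10

One longest palindromic subsequence is wycdccdcyw (positions 1,2,6,8,10,11,12,13,14,15); it reads the same forward and backward, and the interval DP gives dp[1][15] = 10.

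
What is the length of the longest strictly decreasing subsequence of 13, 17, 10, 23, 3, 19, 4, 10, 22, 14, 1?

4

Let dp[i] be the longest decreasing subsequence ending at position i. Then dp = [1, 1, 2, 1, 3, 2, 3, 3, 2, 3, 4].
The maximum is 4; one witness is 13, 10, 3, 1 at positions 1,3,5,11.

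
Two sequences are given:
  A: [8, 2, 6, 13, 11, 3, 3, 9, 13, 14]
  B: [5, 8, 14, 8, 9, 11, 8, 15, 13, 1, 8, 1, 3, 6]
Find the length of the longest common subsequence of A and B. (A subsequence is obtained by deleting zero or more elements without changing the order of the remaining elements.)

3

A longest common subsequence is 8, 13, 3 (length 3); the LCS DP confirms no longer common subsequence exists.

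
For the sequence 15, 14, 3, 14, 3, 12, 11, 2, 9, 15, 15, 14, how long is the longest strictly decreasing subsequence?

5

Scanning left to right, the best length ending at each element is: 15→1, 14→2, 3→3, 14→2, 3→3, 12→3, 11→4, 2→5, 9→5, 15→1, 15→1, 14→2.
So the longest decreasing subsequence has length 5, e.g. 15, 14, 12, 11, 2.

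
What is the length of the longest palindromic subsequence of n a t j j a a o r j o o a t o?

7

One longest palindromic subsequence is taoooat (positions 3,6,8,11,12,13,14); it reads the same forward and backward, and the interval DP gives dp[1][15] = 7.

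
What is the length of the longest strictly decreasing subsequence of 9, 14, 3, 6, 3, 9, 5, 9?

Let dp[i] be the longest decreasing subsequence ending at position i. Then dp = [1, 1, 2, 2, 3, 2, 3, 2].
The maximum is 3; one witness is 9, 6, 3 at positions 1,4,5.

3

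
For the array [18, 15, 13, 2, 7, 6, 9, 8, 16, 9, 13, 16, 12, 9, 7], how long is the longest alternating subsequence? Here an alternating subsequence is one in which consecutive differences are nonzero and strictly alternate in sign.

10

A longest alternating subsequence is 18, 2, 7, 6, 9, 8, 16, 9, 13, 12 (positions 1,4,5,6,7,8,9,10,11,13); its 9 consecutive differences strictly alternate in sign, and length 10 is optimal.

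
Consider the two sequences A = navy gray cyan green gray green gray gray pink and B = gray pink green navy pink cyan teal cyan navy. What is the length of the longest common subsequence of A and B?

Backtracking the LCS table gives one alignment: gray (A2,B1) → green (A4,B3) → pink (A9,B5).
So the longest common subsequence has length 3.

3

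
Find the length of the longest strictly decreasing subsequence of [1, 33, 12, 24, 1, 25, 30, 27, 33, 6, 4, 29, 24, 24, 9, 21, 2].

6

One longest decreasing subsequence is 33, 30, 27, 6, 4, 2 (positions 2,7,8,10,11,17), of length 6; no longer one exists.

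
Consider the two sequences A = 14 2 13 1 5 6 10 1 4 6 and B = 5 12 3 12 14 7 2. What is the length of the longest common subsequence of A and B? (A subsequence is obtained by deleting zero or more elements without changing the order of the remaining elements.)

Backtracking the LCS table gives one alignment: 14 (A1,B5) → 2 (A2,B7).
So the longest common subsequence has length 2.

2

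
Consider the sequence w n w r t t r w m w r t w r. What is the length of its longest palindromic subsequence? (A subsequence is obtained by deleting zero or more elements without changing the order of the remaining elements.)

9

One longest palindromic subsequence is rtrwmwrtr (positions 4,6,7,8,9,10,11,12,14); it reads the same forward and backward, and the interval DP gives dp[1][14] = 9.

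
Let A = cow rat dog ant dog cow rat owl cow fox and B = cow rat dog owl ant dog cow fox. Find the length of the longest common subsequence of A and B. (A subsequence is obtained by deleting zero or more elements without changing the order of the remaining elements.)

Backtracking the LCS table gives one alignment: cow (A1,B1) → rat (A2,B2) → dog (A3,B3) → ant (A4,B5) → dog (A5,B6) → cow (A9,B7) → fox (A10,B8).
So the longest common subsequence has length 7.

7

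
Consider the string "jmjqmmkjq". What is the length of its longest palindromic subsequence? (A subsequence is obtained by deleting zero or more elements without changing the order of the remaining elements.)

5

Using dp[i][j] = 2 + dp[i+1][j−1] if the ends match, else max(dp[i+1][j], dp[i][j−1]):
dp[1][9] = 5. A witness is jmmmj at positions 1,2,5,6,8.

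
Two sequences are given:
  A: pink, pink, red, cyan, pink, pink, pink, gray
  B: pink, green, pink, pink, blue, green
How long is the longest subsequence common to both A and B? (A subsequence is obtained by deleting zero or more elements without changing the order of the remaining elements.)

3

A longest common subsequence is pink, pink, pink (length 3); the LCS DP confirms no longer common subsequence exists.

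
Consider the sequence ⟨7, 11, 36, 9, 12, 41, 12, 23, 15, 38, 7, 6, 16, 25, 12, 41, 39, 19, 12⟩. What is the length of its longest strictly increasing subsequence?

Let dp[i] be the longest increasing subsequence ending at position i. Then dp = [1, 2, 3, 2, 3, 4, 3, 4, 4, 5, 1, 1, 5, 6, 3, 7, 7, 6, 3].
The maximum is 7; one witness is 7, 11, 12, 15, 16, 25, 41 at positions 1,2,5,9,13,14,16.

7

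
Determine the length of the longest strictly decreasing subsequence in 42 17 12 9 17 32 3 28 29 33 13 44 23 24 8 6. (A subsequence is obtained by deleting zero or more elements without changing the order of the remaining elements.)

One longest decreasing subsequence is 42, 17, 12, 9, 8, 6 (positions 1,2,3,4,15,16), of length 6; no longer one exists.

6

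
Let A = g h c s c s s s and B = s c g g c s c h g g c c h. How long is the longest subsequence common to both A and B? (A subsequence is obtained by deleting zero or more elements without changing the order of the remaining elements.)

4

A longest common subsequence is ghcc (length 4); the LCS DP confirms no longer common subsequence exists.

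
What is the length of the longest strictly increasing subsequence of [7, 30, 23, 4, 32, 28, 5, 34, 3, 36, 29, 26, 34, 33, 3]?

One longest increasing subsequence is 7, 30, 32, 34, 36 (positions 1,2,5,8,10), of length 5; no longer one exists.

5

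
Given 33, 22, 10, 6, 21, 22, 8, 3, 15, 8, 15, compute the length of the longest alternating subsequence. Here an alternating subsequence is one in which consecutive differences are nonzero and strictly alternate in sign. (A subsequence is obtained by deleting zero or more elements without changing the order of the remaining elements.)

7

A longest alternating subsequence is 33, 10, 21, 8, 15, 8, 15 (positions 1,3,5,7,9,10,11); its 6 consecutive differences strictly alternate in sign, and length 7 is optimal.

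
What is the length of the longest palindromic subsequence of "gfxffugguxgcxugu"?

9

Using dp[i][j] = 2 + dp[i+1][j−1] if the ends match, else max(dp[i+1][j], dp[i][j−1]):
dp[1][16] = 9. A witness is uguxcxugu at positions 6,7,9,10,12,13,14,15,16.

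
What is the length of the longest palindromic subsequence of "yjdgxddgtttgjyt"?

9

One longest palindromic subsequence is yjgtttgjy (positions 1,2,4,9,10,11,12,13,14); it reads the same forward and backward, and the interval DP gives dp[1][15] = 9.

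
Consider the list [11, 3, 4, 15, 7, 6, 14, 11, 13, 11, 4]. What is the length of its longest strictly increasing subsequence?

5

Let dp[i] be the longest increasing subsequence ending at position i. Then dp = [1, 1, 2, 3, 3, 3, 4, 4, 5, 4, 2].
The maximum is 5; one witness is 3, 4, 7, 11, 13 at positions 2,3,5,8,9.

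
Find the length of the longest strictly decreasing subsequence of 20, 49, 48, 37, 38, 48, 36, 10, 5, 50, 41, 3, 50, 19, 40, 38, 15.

7

Let dp[i] be the longest decreasing subsequence ending at position i. Then dp = [1, 1, 2, 3, 3, 2, 4, 5, 6, 1, 3, 7, 1, 5, 4, 5, 6].
The maximum is 7; one witness is 49, 48, 37, 36, 10, 5, 3 at positions 2,3,4,7,8,9,12.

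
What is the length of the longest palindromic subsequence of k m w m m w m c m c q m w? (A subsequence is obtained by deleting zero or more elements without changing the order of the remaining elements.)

One longest palindromic subsequence is wmcmcmw (positions 3,4,8,9,10,12,13); it reads the same forward and backward, and the interval DP gives dp[1][13] = 7.

7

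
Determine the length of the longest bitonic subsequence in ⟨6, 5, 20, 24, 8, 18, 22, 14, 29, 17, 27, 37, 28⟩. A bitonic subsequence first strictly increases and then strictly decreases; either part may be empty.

7

One longest bitonic subsequence is 6, 8, 18, 22, 29, 37, 28 (positions 1,5,6,7,9,12,13): it rises to 37 then falls. Length 7 is optimal.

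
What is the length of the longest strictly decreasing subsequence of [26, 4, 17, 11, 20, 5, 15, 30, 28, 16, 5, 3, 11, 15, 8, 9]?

Scanning left to right, the best length ending at each element is: 26→1, 4→2, 17→2, 11→3, 20→2, 5→4, 15→3, 30→1, 28→2, 16→3, 5→4, 3→5, 11→4, 15→4, 8→5, 9→5.
So the longest decreasing subsequence has length 5, e.g. 26, 17, 11, 5, 3.

5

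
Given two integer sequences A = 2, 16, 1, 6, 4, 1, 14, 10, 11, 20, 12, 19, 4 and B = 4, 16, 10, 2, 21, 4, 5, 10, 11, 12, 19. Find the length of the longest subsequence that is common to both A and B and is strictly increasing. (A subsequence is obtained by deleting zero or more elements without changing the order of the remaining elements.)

A longest common strictly increasing subsequence is 2, 4, 10, 11, 12, 19 (length 6); it appears in order in both A and B, and no longer such subsequence exists.

6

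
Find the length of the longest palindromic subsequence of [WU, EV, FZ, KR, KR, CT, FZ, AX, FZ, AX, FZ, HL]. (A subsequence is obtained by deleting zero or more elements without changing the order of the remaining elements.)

5

One longest palindromic subsequence is FZ AX FZ AX FZ (positions 7,8,9,10,11); it reads the same forward and backward, and the interval DP gives dp[1][12] = 5.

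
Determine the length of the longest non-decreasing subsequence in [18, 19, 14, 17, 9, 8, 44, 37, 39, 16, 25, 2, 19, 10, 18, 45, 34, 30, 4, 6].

One longest non-decreasing subsequence is 18, 19, 37, 39, 45 (positions 1,2,8,9,16), of length 5; no longer one exists.

5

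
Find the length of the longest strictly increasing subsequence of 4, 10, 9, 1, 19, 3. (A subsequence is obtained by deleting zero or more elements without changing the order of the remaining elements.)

3

One longest increasing subsequence is 4, 10, 19 (positions 1,2,5), of length 3; no longer one exists.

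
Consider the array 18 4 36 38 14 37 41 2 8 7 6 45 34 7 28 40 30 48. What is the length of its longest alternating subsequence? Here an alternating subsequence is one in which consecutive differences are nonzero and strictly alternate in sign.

Track the best alternating length ending on an up-step vs a down-step at each position: up/down = 1/1, 1/2, 3/1, 3/1, 3/4, 5/4, 5/1, 1/6, 7/6, 7/8, 7/8, 9/1, 9/10, 9/10, 11/10, 11/10, 11/12, 13/1.
The maximum over both is 13; one such subsequence is 18, 4, 36, 14, 37, 2, 8, 7, 45, 34, 40, 30, 48.

13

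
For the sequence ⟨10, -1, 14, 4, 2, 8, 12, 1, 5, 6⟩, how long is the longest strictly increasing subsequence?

4

One longest increasing subsequence is -1, 4, 8, 12 (positions 2,4,6,7), of length 4; no longer one exists.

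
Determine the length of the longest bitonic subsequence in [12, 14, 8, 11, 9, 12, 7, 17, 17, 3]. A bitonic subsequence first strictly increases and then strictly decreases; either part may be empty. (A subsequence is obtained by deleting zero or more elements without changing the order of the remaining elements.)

Let inc[i] be the LIS ending at i and dec[i] the longest strictly decreasing subsequence starting at i. inc = [1, 2, 1, 2, 2, 3, 1, 4, 4, 1], dec = [5, 5, 3, 4, 3, 3, 2, 2, 2, 1].
max_i inc[i]+dec[i]−1 = 6, with one witness 12, 14, 11, 9, 7, 3.

6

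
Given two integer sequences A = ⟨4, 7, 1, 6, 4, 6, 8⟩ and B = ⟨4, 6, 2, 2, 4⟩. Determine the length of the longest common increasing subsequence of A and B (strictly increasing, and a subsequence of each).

A longest common strictly increasing subsequence is 4, 6 (length 2); it appears in order in both A and B, and no longer such subsequence exists.

2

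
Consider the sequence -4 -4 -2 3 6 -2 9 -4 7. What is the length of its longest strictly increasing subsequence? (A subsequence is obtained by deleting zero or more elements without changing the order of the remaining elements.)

5

One longest increasing subsequence is -4, -2, 3, 6, 9 (positions 1,3,4,5,7), of length 5; no longer one exists.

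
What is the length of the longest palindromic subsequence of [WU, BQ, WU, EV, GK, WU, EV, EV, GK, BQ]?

6

One longest palindromic subsequence is BQ GK EV EV GK BQ (positions 2,5,7,8,9,10); it reads the same forward and backward, and the interval DP gives dp[1][10] = 6.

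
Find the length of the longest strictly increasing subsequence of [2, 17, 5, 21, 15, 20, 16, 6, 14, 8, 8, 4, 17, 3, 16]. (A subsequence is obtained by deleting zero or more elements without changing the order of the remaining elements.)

One longest increasing subsequence is 2, 5, 15, 16, 17 (positions 1,3,5,7,13), of length 5; no longer one exists.

5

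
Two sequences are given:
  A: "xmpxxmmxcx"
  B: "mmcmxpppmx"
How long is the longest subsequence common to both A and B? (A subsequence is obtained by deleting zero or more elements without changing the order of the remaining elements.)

5

A longest common subsequence is mmmxx (length 5); the LCS DP confirms no longer common subsequence exists.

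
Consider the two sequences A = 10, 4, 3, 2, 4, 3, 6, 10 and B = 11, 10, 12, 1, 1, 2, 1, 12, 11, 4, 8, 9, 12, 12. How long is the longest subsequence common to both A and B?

3

A longest common subsequence is 10, 2, 4 (length 3); the LCS DP confirms no longer common subsequence exists.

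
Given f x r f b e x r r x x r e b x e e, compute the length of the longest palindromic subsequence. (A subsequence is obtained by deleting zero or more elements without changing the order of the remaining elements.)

One longest palindromic subsequence is xberxxrebx (positions 2,5,6,8,10,11,12,13,14,15); it reads the same forward and backward, and the interval DP gives dp[1][17] = 10.

10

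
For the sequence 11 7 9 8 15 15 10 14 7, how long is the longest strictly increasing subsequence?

4

Scanning left to right, the best length ending at each element is: 11→1, 7→1, 9→2, 8→2, 15→3, 15→3, 10→3, 14→4, 7→1.
So the longest increasing subsequence has length 4, e.g. 7, 9, 10, 14.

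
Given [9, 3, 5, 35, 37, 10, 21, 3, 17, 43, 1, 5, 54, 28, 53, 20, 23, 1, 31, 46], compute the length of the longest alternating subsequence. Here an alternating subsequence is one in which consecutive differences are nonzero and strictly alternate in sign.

15

Track the best alternating length ending on an up-step vs a down-step at each position: up/down = 1/1, 1/2, 3/2, 3/1, 3/1, 3/4, 5/4, 1/6, 7/6, 7/1, 1/8, 9/8, 9/1, 9/10, 11/10, 9/12, 13/12, 1/14, 15/12, 15/12.
The maximum over both is 15; one such subsequence is 9, 3, 35, 10, 21, 3, 17, 1, 54, 28, 53, 20, 23, 1, 31.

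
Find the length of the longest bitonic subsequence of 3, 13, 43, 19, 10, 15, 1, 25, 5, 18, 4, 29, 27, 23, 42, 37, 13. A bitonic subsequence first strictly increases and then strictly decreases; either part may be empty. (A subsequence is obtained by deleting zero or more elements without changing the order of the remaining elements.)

8

One longest bitonic subsequence is 3, 13, 19, 25, 29, 27, 23, 13 (positions 1,2,4,8,12,13,14,17): it rises to 29 then falls. Length 8 is optimal.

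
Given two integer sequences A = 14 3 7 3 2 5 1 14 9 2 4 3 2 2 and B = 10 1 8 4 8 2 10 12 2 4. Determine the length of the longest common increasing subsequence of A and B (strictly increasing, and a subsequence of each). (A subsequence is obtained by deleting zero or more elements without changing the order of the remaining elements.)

For each value that appears in both, track the longest common increasing run ending there.
The best achievable length is 3; one witness is 1, 2, 4 (A-positions 7,10,11, B-positions 2,6,10).

3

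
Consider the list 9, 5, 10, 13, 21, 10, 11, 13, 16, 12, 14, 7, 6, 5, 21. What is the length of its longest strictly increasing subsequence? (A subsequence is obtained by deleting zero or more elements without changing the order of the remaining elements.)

One longest increasing subsequence is 9, 10, 11, 13, 16, 21 (positions 1,3,7,8,9,15), of length 6; no longer one exists.

6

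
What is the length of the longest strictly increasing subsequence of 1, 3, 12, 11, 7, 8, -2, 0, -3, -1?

4

One longest increasing subsequence is 1, 3, 7, 8 (positions 1,2,5,6), of length 4; no longer one exists.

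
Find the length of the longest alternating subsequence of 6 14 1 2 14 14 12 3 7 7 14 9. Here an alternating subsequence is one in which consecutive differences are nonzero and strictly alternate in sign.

Track the best alternating length ending on an up-step vs a down-step at each position: up/down = 1/1, 2/1, 1/3, 4/3, 4/1, 4/1, 4/5, 4/5, 6/5, 6/5, 6/1, 6/7.
The maximum over both is 7; one such subsequence is 6, 14, 1, 14, 12, 14, 9.

7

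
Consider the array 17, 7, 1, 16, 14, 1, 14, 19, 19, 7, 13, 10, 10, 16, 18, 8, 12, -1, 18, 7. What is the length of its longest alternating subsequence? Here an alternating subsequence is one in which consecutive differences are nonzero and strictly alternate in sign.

Track the best alternating length ending on an up-step vs a down-step at each position: up/down = 1/1, 1/2, 1/2, 3/2, 3/4, 1/4, 5/4, 5/1, 5/1, 5/6, 7/6, 7/8, 7/8, 9/6, 9/6, 7/10, 11/10, 1/12, 13/6, 13/14.
The maximum over both is 14; one such subsequence is 17, 7, 16, 1, 14, 7, 13, 10, 16, 8, 12, -1, 18, 7.

14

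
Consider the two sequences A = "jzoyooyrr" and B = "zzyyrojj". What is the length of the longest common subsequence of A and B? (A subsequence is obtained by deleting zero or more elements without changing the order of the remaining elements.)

4

A longest common subsequence is zyyr (length 4); the LCS DP confirms no longer common subsequence exists.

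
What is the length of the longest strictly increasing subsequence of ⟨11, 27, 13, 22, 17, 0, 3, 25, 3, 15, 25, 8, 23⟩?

4

One longest increasing subsequence is 11, 13, 22, 25 (positions 1,3,4,8), of length 4; no longer one exists.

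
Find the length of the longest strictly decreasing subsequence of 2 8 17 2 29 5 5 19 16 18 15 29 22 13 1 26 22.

One longest decreasing subsequence is 29, 19, 16, 15, 13, 1 (positions 5,8,9,11,14,15), of length 6; no longer one exists.

6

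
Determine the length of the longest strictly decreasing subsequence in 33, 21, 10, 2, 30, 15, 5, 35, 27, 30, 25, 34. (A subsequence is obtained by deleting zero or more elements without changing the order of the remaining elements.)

Let dp[i] be the longest decreasing subsequence ending at position i. Then dp = [1, 2, 3, 4, 2, 3, 4, 1, 3, 2, 4, 2].
The maximum is 4; one witness is 33, 21, 10, 2 at positions 1,2,3,4.

4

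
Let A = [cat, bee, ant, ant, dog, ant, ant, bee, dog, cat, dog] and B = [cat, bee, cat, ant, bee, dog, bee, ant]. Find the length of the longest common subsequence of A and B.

A longest common subsequence is cat, bee, ant, dog, ant (length 5); the LCS DP confirms no longer common subsequence exists.

5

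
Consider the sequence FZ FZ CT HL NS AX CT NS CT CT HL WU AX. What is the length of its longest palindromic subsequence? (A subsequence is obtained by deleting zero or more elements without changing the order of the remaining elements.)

5

One longest palindromic subsequence is AX CT CT CT AX (positions 6,7,9,10,13); it reads the same forward and backward, and the interval DP gives dp[1][13] = 5.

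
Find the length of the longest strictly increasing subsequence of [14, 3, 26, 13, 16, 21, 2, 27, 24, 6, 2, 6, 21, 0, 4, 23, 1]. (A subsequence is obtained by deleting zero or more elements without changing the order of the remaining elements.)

5

One longest increasing subsequence is 3, 13, 16, 21, 27 (positions 2,4,5,6,8), of length 5; no longer one exists.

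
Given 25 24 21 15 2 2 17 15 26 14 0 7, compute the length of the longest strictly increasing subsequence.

3

One longest increasing subsequence is 15, 17, 26 (positions 4,7,9), of length 3; no longer one exists.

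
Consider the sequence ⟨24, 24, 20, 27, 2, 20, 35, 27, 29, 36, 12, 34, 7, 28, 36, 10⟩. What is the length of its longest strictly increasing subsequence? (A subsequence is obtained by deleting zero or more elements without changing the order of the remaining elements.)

6

Let dp[i] be the longest increasing subsequence ending at position i. Then dp = [1, 1, 1, 2, 1, 2, 3, 3, 4, 5, 2, 5, 2, 4, 6, 3].
The maximum is 6; one witness is 2, 20, 27, 29, 34, 36 at positions 5,6,8,9,12,15.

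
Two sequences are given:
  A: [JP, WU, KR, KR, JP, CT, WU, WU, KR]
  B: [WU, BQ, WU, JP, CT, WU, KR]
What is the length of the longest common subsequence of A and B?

A longest common subsequence is WU, JP, CT, WU, KR (length 5); the LCS DP confirms no longer common subsequence exists.

5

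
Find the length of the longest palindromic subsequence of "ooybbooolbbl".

One longest palindromic subsequence is bbooobb (positions 4,5,6,7,8,10,11); it reads the same forward and backward, and the interval DP gives dp[1][12] = 7.

7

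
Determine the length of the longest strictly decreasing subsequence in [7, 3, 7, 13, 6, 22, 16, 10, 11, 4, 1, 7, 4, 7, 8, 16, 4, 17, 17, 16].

Scanning left to right, the best length ending at each element is: 7→1, 3→2, 7→1, 13→1, 6→2, 22→1, 16→2, 10→3, 11→3, 4→4, 1→5, 7→4, 4→5, 7→4, 8→4, 16→2, 4→5, 17→2, 17→2, 16→3.
So the longest decreasing subsequence has length 5, e.g. 22, 16, 10, 4, 1.

5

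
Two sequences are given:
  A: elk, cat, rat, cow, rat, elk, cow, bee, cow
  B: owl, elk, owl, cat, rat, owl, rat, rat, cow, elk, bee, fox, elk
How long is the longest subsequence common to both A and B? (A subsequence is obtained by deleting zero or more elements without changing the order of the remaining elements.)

6

A longest common subsequence is elk, cat, rat, cow, elk, bee (length 6); the LCS DP confirms no longer common subsequence exists.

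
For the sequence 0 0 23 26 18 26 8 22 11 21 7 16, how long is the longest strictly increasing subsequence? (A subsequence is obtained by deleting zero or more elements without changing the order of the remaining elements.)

4

One longest increasing subsequence is 0, 8, 11, 21 (positions 1,7,9,10), of length 4; no longer one exists.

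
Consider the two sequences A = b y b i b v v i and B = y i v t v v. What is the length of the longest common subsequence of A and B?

A longest common subsequence is yivv (length 4); the LCS DP confirms no longer common subsequence exists.

4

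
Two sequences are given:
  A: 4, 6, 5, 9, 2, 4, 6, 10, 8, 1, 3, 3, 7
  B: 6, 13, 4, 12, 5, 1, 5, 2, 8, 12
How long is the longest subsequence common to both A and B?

4

Backtracking the LCS table gives one alignment: 4 (A1,B3) → 5 (A3,B7) → 2 (A5,B8) → 8 (A9,B9).
So the longest common subsequence has length 4.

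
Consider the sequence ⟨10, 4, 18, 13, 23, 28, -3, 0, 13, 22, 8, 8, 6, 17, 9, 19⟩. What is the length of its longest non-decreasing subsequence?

One longest non-decreasing subsequence is -3, 0, 8, 8, 17, 19 (positions 7,8,11,12,14,16), of length 6; no longer one exists.

6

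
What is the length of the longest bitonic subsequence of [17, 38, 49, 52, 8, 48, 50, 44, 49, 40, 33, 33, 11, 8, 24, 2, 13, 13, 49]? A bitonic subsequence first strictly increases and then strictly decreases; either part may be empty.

11

One longest bitonic subsequence is 17, 38, 49, 52, 50, 49, 40, 33, 11, 8, 2 (positions 1,2,3,4,7,9,10,12,13,14,16): it rises to 52 then falls. Length 11 is optimal.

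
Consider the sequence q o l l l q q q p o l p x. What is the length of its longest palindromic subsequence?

One longest palindromic subsequence is lqqql (positions 5,6,7,8,11); it reads the same forward and backward, and the interval DP gives dp[1][13] = 5.

5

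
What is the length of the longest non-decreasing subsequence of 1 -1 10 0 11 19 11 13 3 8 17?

6

Let dp[i] be the longest non-decreasing subsequence ending at position i. Then dp = [1, 1, 2, 2, 3, 4, 4, 5, 3, 4, 6].
The maximum is 6; one witness is 1, 10, 11, 11, 13, 17 at positions 1,3,5,7,8,11.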